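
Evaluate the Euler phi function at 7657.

6480

Factor: 7657 = 13 · 19 · 31.
φ(7657) = (13−1) · (19−1) · (31−1) = 12 · 18 · 30 = 6480.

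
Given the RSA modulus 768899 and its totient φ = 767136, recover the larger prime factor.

φ(n) = (p−1)(q−1) = n − (p+q) + 1, so p + q = 768899 − 767136 + 1 = 1764.
p and q are the roots of t² − 1764t + 768899 = 0.
Discriminant: 1764² − 4·768899 = 3111696 − 3075596 = 36100; √36100 = 190.
q = (1764 − 190)/2 = 787, p = (1764 + 190)/2 = 977.
Check: 787 · 977 = 768899.

977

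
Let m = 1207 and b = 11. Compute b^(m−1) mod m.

144

11^1 ≡ 11 (mod 1207)
11^2 ≡ 11^2 = 121 ≡ 121 (mod 1207)
11^4 ≡ 121^2 = 14641 ≡ 157 (mod 1207)
11^8 ≡ 157^2 = 24649 ≡ 509 (mod 1207)
11^16 ≡ 509^2 = 259081 ≡ 783 (mod 1207)
11^32 ≡ 783^2 = 613089 ≡ 1140 (mod 1207)
11^64 ≡ 1140^2 = 1299600 ≡ 868 (mod 1207)
11^128 ≡ 868^2 = 753424 ≡ 256 (mod 1207)
11^256 ≡ 256^2 = 65536 ≡ 358 (mod 1207)
11^512 ≡ 358^2 = 128164 ≡ 222 (mod 1207)
11^1024 ≡ 222^2 = 49284 ≡ 1004 (mod 1207)
1206 = 1024 + 128 + 32 + 16 + 4 + 2 in binary powers of 2.
So 11^1206 ≡ 1004 · 256 · 1140 · 783 · 157 · 121 ≡ 144 (mod 1207).
Since 144 ≠ 1, base 11 is a Fermat witness: 1207 is composite.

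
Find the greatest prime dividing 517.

517 = 11 · 47
47 is prime.
So 517 = 11 · 47; the largest prime factor is 47.

47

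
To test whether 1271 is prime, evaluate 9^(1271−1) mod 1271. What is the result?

532

9^1 ≡ 9 (mod 1271)
9^2 ≡ 9^2 = 81 ≡ 81 (mod 1271)
9^4 ≡ 81^2 = 6561 ≡ 206 (mod 1271)
9^8 ≡ 206^2 = 42436 ≡ 493 (mod 1271)
9^16 ≡ 493^2 = 243049 ≡ 288 (mod 1271)
9^32 ≡ 288^2 = 82944 ≡ 329 (mod 1271)
9^64 ≡ 329^2 = 108241 ≡ 206 (mod 1271)
9^128 ≡ 206^2 = 42436 ≡ 493 (mod 1271)
9^256 ≡ 493^2 = 243049 ≡ 288 (mod 1271)
9^512 ≡ 288^2 = 82944 ≡ 329 (mod 1271)
9^1024 ≡ 329^2 = 108241 ≡ 206 (mod 1271)
1270 = 1024 + 128 + 64 + 32 + 16 + 4 + 2 in binary powers of 2.
So 9^1270 ≡ 206 · 493 · 206 · 329 · 288 · 206 · 81 ≡ 532 (mod 1271).
Since 532 ≠ 1, base 9 is a Fermat witness: 1271 is composite.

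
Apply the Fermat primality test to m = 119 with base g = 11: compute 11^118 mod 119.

11^1 ≡ 11 (mod 119)
11^2 ≡ 11^2 = 121 ≡ 2 (mod 119)
11^4 ≡ 2^2 = 4 ≡ 4 (mod 119)
11^8 ≡ 4^2 = 16 ≡ 16 (mod 119)
11^16 ≡ 16^2 = 256 ≡ 18 (mod 119)
11^32 ≡ 18^2 = 324 ≡ 86 (mod 119)
11^64 ≡ 86^2 = 7396 ≡ 18 (mod 119)
118 = 64 + 32 + 16 + 4 + 2 in binary powers of 2.
So 11^118 ≡ 18 · 86 · 18 · 4 · 2 ≡ 25 (mod 119).
Since 25 ≠ 1, base 11 is a Fermat witness: 119 is composite.

25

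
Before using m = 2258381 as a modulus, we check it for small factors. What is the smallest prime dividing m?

31

2258381 is odd.
Digit sum 29, not divisible by 3.
Ends in 1: not divisible by 5.
7: 2258381 = 7·322625 + 6
11: 2258381 = 11·205307 + 4
13: 2258381 = 13·173721 + 8
17: 2258381 = 17·132845 + 16
19: 2258381 = 19·118862 + 3
23: 2258381 = 23·98190 + 11
29: 2258381 = 29·77875 + 6
31: 2258381 = 31·72851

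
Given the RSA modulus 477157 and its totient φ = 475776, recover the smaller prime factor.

φ(n) = (p−1)(q−1) = n − (p+q) + 1, so p + q = 477157 − 475776 + 1 = 1382.
p and q are the roots of t² − 1382t + 477157 = 0.
Discriminant: 1382² − 4·477157 = 1909924 − 1908628 = 1296; √1296 = 36.
q = (1382 − 36)/2 = 673, p = (1382 + 36)/2 = 709.
Check: 673 · 709 = 477157.

673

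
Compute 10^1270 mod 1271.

780

10^1 ≡ 10 (mod 1271)
10^2 ≡ 10^2 = 100 ≡ 100 (mod 1271)
10^4 ≡ 100^2 = 10000 ≡ 1103 (mod 1271)
10^8 ≡ 1103^2 = 1216609 ≡ 262 (mod 1271)
10^16 ≡ 262^2 = 68644 ≡ 10 (mod 1271)
10^32 ≡ 10^2 = 100 ≡ 100 (mod 1271)
10^64 ≡ 100^2 = 10000 ≡ 1103 (mod 1271)
10^128 ≡ 1103^2 = 1216609 ≡ 262 (mod 1271)
10^256 ≡ 262^2 = 68644 ≡ 10 (mod 1271)
10^512 ≡ 10^2 = 100 ≡ 100 (mod 1271)
10^1024 ≡ 100^2 = 10000 ≡ 1103 (mod 1271)
1270 = 1024 + 128 + 64 + 32 + 16 + 4 + 2 in binary powers of 2.
So 10^1270 ≡ 1103 · 262 · 1103 · 100 · 10 · 1103 · 100 ≡ 780 (mod 1271).
Since 780 ≠ 1, base 10 is a Fermat witness: 1271 is composite.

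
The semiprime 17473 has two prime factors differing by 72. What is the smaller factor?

Since p = q + 72, we have 17473 = q(q + 72), so q² + 72q − 17473 = 0.
Discriminant: 72² + 4·17473 = 5184 + 69892 = 75076; √75076 = 274.
q = (−72 + 274)/2 = 101, and p = q + 72 = 173.
Check: 101 · 173 = 17473.

101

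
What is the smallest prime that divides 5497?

23

5497 is odd.
Digit sum 25, not divisible by 3.
Ends in 7: not divisible by 5.
7: 5497 = 7·785 + 2
11: 5497 = 11·499 + 8
13: 5497 = 13·422 + 11
17: 5497 = 17·323 + 6
19: 5497 = 19·289 + 6
23: 5497 = 23·239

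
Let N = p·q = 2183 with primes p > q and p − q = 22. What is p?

59

Since p = q + 22, we have 2183 = q(q + 22), so q² + 22q − 2183 = 0.
Discriminant: 22² + 4·2183 = 484 + 8732 = 9216; √9216 = 96.
q = (−22 + 96)/2 = 37, and p = q + 22 = 59.
Check: 37 · 59 = 2183.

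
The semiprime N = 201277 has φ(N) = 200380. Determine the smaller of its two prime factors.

431

φ(n) = (p−1)(q−1) = n − (p+q) + 1, so p + q = 201277 − 200380 + 1 = 898.
p and q are the roots of t² − 898t + 201277 = 0.
Discriminant: 898² − 4·201277 = 806404 − 805108 = 1296; √1296 = 36.
q = (898 − 36)/2 = 431, p = (898 + 36)/2 = 467.
Check: 431 · 467 = 201277.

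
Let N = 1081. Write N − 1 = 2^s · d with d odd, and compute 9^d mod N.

1081 − 1 = 1080 = 2^3 · 135, so d = 135.
9^1 ≡ 9 (mod 1081)
9^2 ≡ 9^2 = 81 ≡ 81 (mod 1081)
9^4 ≡ 81^2 = 6561 ≡ 75 (mod 1081)
9^8 ≡ 75^2 = 5625 ≡ 220 (mod 1081)
9^16 ≡ 220^2 = 48400 ≡ 836 (mod 1081)
9^32 ≡ 836^2 = 698896 ≡ 570 (mod 1081)
9^64 ≡ 570^2 = 324900 ≡ 600 (mod 1081)
9^128 ≡ 600^2 = 360000 ≡ 27 (mod 1081)
135 = 128 + 4 + 2 + 1 in binary powers of 2.
So 9^135 ≡ 27 · 75 · 81 · 9 ≡ 660 (mod 1081).
Squaring chain: 660 → 1038 → 768; never reaches −1, so base 9 is a Miller–Rabin witness that 1081 is composite.

660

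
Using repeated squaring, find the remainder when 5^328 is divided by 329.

5^1 ≡ 5 (mod 329)
5^2 ≡ 5^2 = 25 ≡ 25 (mod 329)
5^4 ≡ 25^2 = 625 ≡ 296 (mod 329)
5^8 ≡ 296^2 = 87616 ≡ 102 (mod 329)
5^16 ≡ 102^2 = 10404 ≡ 205 (mod 329)
5^32 ≡ 205^2 = 42025 ≡ 242 (mod 329)
5^64 ≡ 242^2 = 58564 ≡ 2 (mod 329)
5^128 ≡ 2^2 = 4 ≡ 4 (mod 329)
5^256 ≡ 4^2 = 16 ≡ 16 (mod 329)
328 = 256 + 64 + 8 in binary powers of 2.
So 5^328 ≡ 16 · 2 · 102 ≡ 303 (mod 329).
Since 303 ≠ 1, base 5 is a Fermat witness: 329 is composite.

303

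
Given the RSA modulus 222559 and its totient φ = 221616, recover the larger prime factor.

φ(n) = (p−1)(q−1) = n − (p+q) + 1, so p + q = 222559 − 221616 + 1 = 944.
p and q are the roots of t² − 944t + 222559 = 0.
Discriminant: 944² − 4·222559 = 891136 − 890236 = 900; √900 = 30.
q = (944 − 30)/2 = 457, p = (944 + 30)/2 = 487.
Check: 457 · 487 = 222559.

487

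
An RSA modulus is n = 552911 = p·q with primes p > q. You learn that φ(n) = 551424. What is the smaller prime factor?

719

φ(n) = (p−1)(q−1) = n − (p+q) + 1, so p + q = 552911 − 551424 + 1 = 1488.
p and q are the roots of t² − 1488t + 552911 = 0.
Discriminant: 1488² − 4·552911 = 2214144 − 2211644 = 2500; √2500 = 50.
q = (1488 − 50)/2 = 719, p = (1488 + 50)/2 = 769.
Check: 719 · 769 = 552911.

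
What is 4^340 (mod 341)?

1

4^1 ≡ 4 (mod 341)
4^2 ≡ 4^2 = 16 ≡ 16 (mod 341)
4^4 ≡ 16^2 = 256 ≡ 256 (mod 341)
4^8 ≡ 256^2 = 65536 ≡ 64 (mod 341)
4^16 ≡ 64^2 = 4096 ≡ 4 (mod 341)
4^32 ≡ 4^2 = 16 ≡ 16 (mod 341)
4^64 ≡ 16^2 = 256 ≡ 256 (mod 341)
4^128 ≡ 256^2 = 65536 ≡ 64 (mod 341)
4^256 ≡ 64^2 = 4096 ≡ 4 (mod 341)
340 = 256 + 64 + 16 + 4 in binary powers of 2.
So 4^340 ≡ 4 · 256 · 4 · 256 ≡ 1 (mod 341).
Since the result is 1, base 4 gives no evidence that 341 is composite.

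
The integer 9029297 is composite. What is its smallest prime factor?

9029297 is odd.
Digit sum 38, not divisible by 3.
Ends in 7: not divisible by 5.
7: 9029297 = 7·1289899 + 4
11: 9029297 = 11·820845 + 2
13: 9029297 = 13·694561 + 4
17: 9029297 = 17·531135 + 2
19: 9029297 = 19·475226 + 3
23: 9029297 = 23·392578 + 3
29: 9029297 = 29·311355 + 2
31: 9029297 = 31·291267 + 20
37: 9029297 = 37·244035 + 2
41: 9029297 = 41·220226 + 31
43: 9029297 = 43·209983 + 28
47: 9029297 = 47·192112 + 33
53: 9029297 = 53·170364 + 5
59: 9029297 = 59·153038 + 55
61: 9029297 = 61·148021 + 16
67: 9029297 = 67·134765 + 42
71: 9029297 = 71·127173 + 14
73: 9029297 = 73·123689

73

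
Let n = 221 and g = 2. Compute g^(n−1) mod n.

16

2^1 ≡ 2 (mod 221)
2^2 ≡ 2^2 = 4 ≡ 4 (mod 221)
2^4 ≡ 4^2 = 16 ≡ 16 (mod 221)
2^8 ≡ 16^2 = 256 ≡ 35 (mod 221)
2^16 ≡ 35^2 = 1225 ≡ 120 (mod 221)
2^32 ≡ 120^2 = 14400 ≡ 35 (mod 221)
2^64 ≡ 35^2 = 1225 ≡ 120 (mod 221)
2^128 ≡ 120^2 = 14400 ≡ 35 (mod 221)
220 = 128 + 64 + 16 + 8 + 4 in binary powers of 2.
So 2^220 ≡ 35 · 120 · 120 · 35 · 16 ≡ 16 (mod 221).
Since 16 ≠ 1, base 2 is a Fermat witness: 221 is composite.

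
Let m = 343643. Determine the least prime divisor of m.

23

343643 is odd.
Digit sum 23, not divisible by 3.
Ends in 3: not divisible by 5.
7: 343643 = 7·49091 + 6
11: 343643 = 11·31240 + 3
13: 343643 = 13·26434 + 1
17: 343643 = 17·20214 + 5
19: 343643 = 19·18086 + 9
23: 343643 = 23·14941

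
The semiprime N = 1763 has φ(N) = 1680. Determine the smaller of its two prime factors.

φ(n) = (p−1)(q−1) = n − (p+q) + 1, so p + q = 1763 − 1680 + 1 = 84.
p and q are the roots of t² − 84t + 1763 = 0.
Discriminant: 84² − 4·1763 = 7056 − 7052 = 4; √4 = 2.
q = (84 − 2)/2 = 41, p = (84 + 2)/2 = 43.
Check: 41 · 43 = 1763.

41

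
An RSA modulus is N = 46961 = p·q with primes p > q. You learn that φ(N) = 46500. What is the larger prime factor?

311

φ(n) = (p−1)(q−1) = n − (p+q) + 1, so p + q = 46961 − 46500 + 1 = 462.
p and q are the roots of t² − 462t + 46961 = 0.
Discriminant: 462² − 4·46961 = 213444 − 187844 = 25600; √25600 = 160.
q = (462 − 160)/2 = 151, p = (462 + 160)/2 = 311.
Check: 151 · 311 = 46961.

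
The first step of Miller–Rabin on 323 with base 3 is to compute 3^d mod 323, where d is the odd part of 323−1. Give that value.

241

323 − 1 = 322 = 2^1 · 161, so d = 161.
3^1 ≡ 3 (mod 323)
3^2 ≡ 3^2 = 9 ≡ 9 (mod 323)
3^4 ≡ 9^2 = 81 ≡ 81 (mod 323)
3^8 ≡ 81^2 = 6561 ≡ 101 (mod 323)
3^16 ≡ 101^2 = 10201 ≡ 188 (mod 323)
3^32 ≡ 188^2 = 35344 ≡ 137 (mod 323)
3^64 ≡ 137^2 = 18769 ≡ 35 (mod 323)
3^128 ≡ 35^2 = 1225 ≡ 256 (mod 323)
161 = 128 + 32 + 1 in binary powers of 2.
So 3^161 ≡ 256 · 137 · 3 ≡ 241 (mod 323).
Squaring chain: 241; never reaches −1, so base 3 is a Miller–Rabin witness that 323 is composite.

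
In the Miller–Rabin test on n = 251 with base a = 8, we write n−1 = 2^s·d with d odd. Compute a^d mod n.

250

251 − 1 = 250 = 2^1 · 125, so d = 125.
8^1 ≡ 8 (mod 251)
8^2 ≡ 8^2 = 64 ≡ 64 (mod 251)
8^4 ≡ 64^2 = 4096 ≡ 80 (mod 251)
8^8 ≡ 80^2 = 6400 ≡ 125 (mod 251)
8^16 ≡ 125^2 = 15625 ≡ 63 (mod 251)
8^32 ≡ 63^2 = 3969 ≡ 204 (mod 251)
8^64 ≡ 204^2 = 41616 ≡ 201 (mod 251)
125 = 64 + 32 + 16 + 8 + 4 + 1 in binary powers of 2.
So 8^125 ≡ 201 · 204 · 63 · 125 · 80 · 8 ≡ 250 (mod 251).
Since 8^d ≡ 250 (mod 251), base 8 does not prove 251 composite.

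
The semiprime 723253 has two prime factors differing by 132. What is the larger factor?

919

Since p = q + 132, we have 723253 = q(q + 132), so q² + 132q − 723253 = 0.
Discriminant: 132² + 4·723253 = 17424 + 2893012 = 2910436; √2910436 = 1706.
q = (−132 + 1706)/2 = 787, and p = q + 132 = 919.
Check: 787 · 919 = 723253.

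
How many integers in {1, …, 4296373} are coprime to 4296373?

Factor: 4296373 = 113 · 193 · 197.
φ(4296373) = (113−1) · (193−1) · (197−1) = 112 · 192 · 196 = 4214784.

4214784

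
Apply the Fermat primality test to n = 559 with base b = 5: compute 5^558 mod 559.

428

5^1 ≡ 5 (mod 559)
5^2 ≡ 5^2 = 25 ≡ 25 (mod 559)
5^4 ≡ 25^2 = 625 ≡ 66 (mod 559)
5^8 ≡ 66^2 = 4356 ≡ 443 (mod 559)
5^16 ≡ 443^2 = 196249 ≡ 40 (mod 559)
5^32 ≡ 40^2 = 1600 ≡ 482 (mod 559)
5^64 ≡ 482^2 = 232324 ≡ 339 (mod 559)
5^128 ≡ 339^2 = 114921 ≡ 326 (mod 559)
5^256 ≡ 326^2 = 106276 ≡ 66 (mod 559)
5^512 ≡ 66^2 = 4356 ≡ 443 (mod 559)
558 = 512 + 32 + 8 + 4 + 2 in binary powers of 2.
So 5^558 ≡ 443 · 482 · 443 · 66 · 25 ≡ 428 (mod 559).
Since 428 ≠ 1, base 5 is a Fermat witness: 559 is composite.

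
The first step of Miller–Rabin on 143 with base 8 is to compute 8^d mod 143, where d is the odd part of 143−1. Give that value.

143 − 1 = 142 = 2^1 · 71, so d = 71.
8^1 ≡ 8 (mod 143)
8^2 ≡ 8^2 = 64 ≡ 64 (mod 143)
8^4 ≡ 64^2 = 4096 ≡ 92 (mod 143)
8^8 ≡ 92^2 = 8464 ≡ 27 (mod 143)
8^16 ≡ 27^2 = 729 ≡ 14 (mod 143)
8^32 ≡ 14^2 = 196 ≡ 53 (mod 143)
8^64 ≡ 53^2 = 2809 ≡ 92 (mod 143)
71 = 64 + 4 + 2 + 1 in binary powers of 2.
So 8^71 ≡ 92 · 92 · 64 · 8 ≡ 96 (mod 143).
Squaring chain: 96; never reaches −1, so base 8 is a Miller–Rabin witness that 143 is composite.

96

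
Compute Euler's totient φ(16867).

16600

Factor: 16867 = 101 · 167.
φ(16867) = (101−1) · (167−1) = 100 · 166 = 16600.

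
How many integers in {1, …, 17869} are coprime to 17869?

17596

Factor: 17869 = 107 · 167.
φ(17869) = (107−1) · (167−1) = 106 · 166 = 17596.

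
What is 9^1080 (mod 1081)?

679

9^1 ≡ 9 (mod 1081)
9^2 ≡ 9^2 = 81 ≡ 81 (mod 1081)
9^4 ≡ 81^2 = 6561 ≡ 75 (mod 1081)
9^8 ≡ 75^2 = 5625 ≡ 220 (mod 1081)
9^16 ≡ 220^2 = 48400 ≡ 836 (mod 1081)
9^32 ≡ 836^2 = 698896 ≡ 570 (mod 1081)
9^64 ≡ 570^2 = 324900 ≡ 600 (mod 1081)
9^128 ≡ 600^2 = 360000 ≡ 27 (mod 1081)
9^256 ≡ 27^2 = 729 ≡ 729 (mod 1081)
9^512 ≡ 729^2 = 531441 ≡ 670 (mod 1081)
9^1024 ≡ 670^2 = 448900 ≡ 285 (mod 1081)
1080 = 1024 + 32 + 16 + 8 in binary powers of 2.
So 9^1080 ≡ 285 · 570 · 836 · 220 ≡ 679 (mod 1081).
Since 679 ≠ 1, base 9 is a Fermat witness: 1081 is composite.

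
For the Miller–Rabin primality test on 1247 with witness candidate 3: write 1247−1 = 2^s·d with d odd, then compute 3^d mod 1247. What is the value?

824

1247 − 1 = 1246 = 2^1 · 623, so d = 623.
3^1 ≡ 3 (mod 1247)
3^2 ≡ 3^2 = 9 ≡ 9 (mod 1247)
3^4 ≡ 9^2 = 81 ≡ 81 (mod 1247)
3^8 ≡ 81^2 = 6561 ≡ 326 (mod 1247)
3^16 ≡ 326^2 = 106276 ≡ 281 (mod 1247)
3^32 ≡ 281^2 = 78961 ≡ 400 (mod 1247)
3^64 ≡ 400^2 = 160000 ≡ 384 (mod 1247)
3^128 ≡ 384^2 = 147456 ≡ 310 (mod 1247)
3^256 ≡ 310^2 = 96100 ≡ 81 (mod 1247)
3^512 ≡ 81^2 = 6561 ≡ 326 (mod 1247)
623 = 512 + 64 + 32 + 8 + 4 + 2 + 1 in binary powers of 2.
So 3^623 ≡ 326 · 384 · 400 · 326 · 81 · 9 · 3 ≡ 824 (mod 1247).
Squaring chain: 824; never reaches −1, so base 3 is a Miller–Rabin witness that 1247 is composite.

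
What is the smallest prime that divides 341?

11

341 is odd.
Digit sum 8, not divisible by 3.
Ends in 1: not divisible by 5.
7: 341 = 7·48 + 5
11: 341 = 11·31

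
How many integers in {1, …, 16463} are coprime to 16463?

Factor: 16463 = 101 · 163.
φ(16463) = (101−1) · (163−1) = 100 · 162 = 16200.

16200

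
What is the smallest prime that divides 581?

581 is odd.
Digit sum 14, not divisible by 3.
Ends in 1: not divisible by 5.
7: 581 = 7·83

7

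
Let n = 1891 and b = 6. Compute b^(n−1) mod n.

6^1 ≡ 6 (mod 1891)
6^2 ≡ 6^2 = 36 ≡ 36 (mod 1891)
6^4 ≡ 36^2 = 1296 ≡ 1296 (mod 1891)
6^8 ≡ 1296^2 = 1679616 ≡ 408 (mod 1891)
6^16 ≡ 408^2 = 166464 ≡ 56 (mod 1891)
6^32 ≡ 56^2 = 3136 ≡ 1245 (mod 1891)
6^64 ≡ 1245^2 = 1550025 ≡ 1296 (mod 1891)
6^128 ≡ 1296^2 = 1679616 ≡ 408 (mod 1891)
6^256 ≡ 408^2 = 166464 ≡ 56 (mod 1891)
6^512 ≡ 56^2 = 3136 ≡ 1245 (mod 1891)
6^1024 ≡ 1245^2 = 1550025 ≡ 1296 (mod 1891)
1890 = 1024 + 512 + 256 + 64 + 32 + 2 in binary powers of 2.
So 6^1890 ≡ 1296 · 1245 · 56 · 1296 · 1245 · 36 ≡ 1768 (mod 1891).
Since 1768 ≠ 1, base 6 is a Fermat witness: 1891 is composite.

1768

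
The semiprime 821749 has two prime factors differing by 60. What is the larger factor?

937

Since p = q + 60, we have 821749 = q(q + 60), so q² + 60q − 821749 = 0.
Discriminant: 60² + 4·821749 = 3600 + 3286996 = 3290596; √3290596 = 1814.
q = (−60 + 1814)/2 = 877, and p = q + 60 = 937.
Check: 877 · 937 = 821749.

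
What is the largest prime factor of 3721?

61

3721 = 61 · 61
61 = 61 · 1
So 3721 = 61^2; the largest prime factor is 61.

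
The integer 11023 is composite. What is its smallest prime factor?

11023 is odd.
Digit sum 7, not divisible by 3.
Ends in 3: not divisible by 5.
7: 11023 = 7·1574 + 5
11: 11023 = 11·1002 + 1
13: 11023 = 13·847 + 12
17: 11023 = 17·648 + 7
19: 11023 = 19·580 + 3
23: 11023 = 23·479 + 6
29: 11023 = 29·380 + 3
31: 11023 = 31·355 + 18
37: 11023 = 37·297 + 34
41: 11023 = 41·268 + 35
43: 11023 = 43·256 + 15
47: 11023 = 47·234 + 25
53: 11023 = 53·207 + 52
59: 11023 = 59·186 + 49
61: 11023 = 61·180 + 43
67: 11023 = 67·164 + 35
71: 11023 = 71·155 + 18
73: 11023 = 73·151

73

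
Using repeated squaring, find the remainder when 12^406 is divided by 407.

12

12^1 ≡ 12 (mod 407)
12^2 ≡ 12^2 = 144 ≡ 144 (mod 407)
12^4 ≡ 144^2 = 20736 ≡ 386 (mod 407)
12^8 ≡ 386^2 = 148996 ≡ 34 (mod 407)
12^16 ≡ 34^2 = 1156 ≡ 342 (mod 407)
12^32 ≡ 342^2 = 116964 ≡ 155 (mod 407)
12^64 ≡ 155^2 = 24025 ≡ 12 (mod 407)
12^128 ≡ 12^2 = 144 ≡ 144 (mod 407)
12^256 ≡ 144^2 = 20736 ≡ 386 (mod 407)
406 = 256 + 128 + 16 + 4 + 2 in binary powers of 2.
So 12^406 ≡ 386 · 144 · 342 · 386 · 144 ≡ 12 (mod 407).
Since 12 ≠ 1, base 12 is a Fermat witness: 407 is composite.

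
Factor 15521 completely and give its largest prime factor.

15521 = 11 · 1411
1411 = 17 · 83
83 is prime.
So 15521 = 11 · 17 · 83; the largest prime factor is 83.

83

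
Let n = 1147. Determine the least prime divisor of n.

1147 is odd.
Digit sum 13, not divisible by 3.
Ends in 7: not divisible by 5.
7: 1147 = 7·163 + 6
11: 1147 = 11·104 + 3
13: 1147 = 13·88 + 3
17: 1147 = 17·67 + 8
19: 1147 = 19·60 + 7
23: 1147 = 23·49 + 20
29: 1147 = 29·39 + 16
31: 1147 = 31·37

31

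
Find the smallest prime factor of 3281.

3281 is odd.
Digit sum 14, not divisible by 3.
Ends in 1: not divisible by 5.
7: 3281 = 7·468 + 5
11: 3281 = 11·298 + 3
13: 3281 = 13·252 + 5
17: 3281 = 17·193

17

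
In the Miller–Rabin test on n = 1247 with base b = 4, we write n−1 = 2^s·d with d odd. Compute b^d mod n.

173

1247 − 1 = 1246 = 2^1 · 623, so d = 623.
4^1 ≡ 4 (mod 1247)
4^2 ≡ 4^2 = 16 ≡ 16 (mod 1247)
4^4 ≡ 16^2 = 256 ≡ 256 (mod 1247)
4^8 ≡ 256^2 = 65536 ≡ 692 (mod 1247)
4^16 ≡ 692^2 = 478864 ≡ 16 (mod 1247)
4^32 ≡ 16^2 = 256 ≡ 256 (mod 1247)
4^64 ≡ 256^2 = 65536 ≡ 692 (mod 1247)
4^128 ≡ 692^2 = 478864 ≡ 16 (mod 1247)
4^256 ≡ 16^2 = 256 ≡ 256 (mod 1247)
4^512 ≡ 256^2 = 65536 ≡ 692 (mod 1247)
623 = 512 + 64 + 32 + 8 + 4 + 2 + 1 in binary powers of 2.
So 4^623 ≡ 692 · 692 · 256 · 692 · 256 · 16 · 4 ≡ 173 (mod 1247).
Squaring chain: 173; never reaches −1, so base 4 is a Miller–Rabin witness that 1247 is composite.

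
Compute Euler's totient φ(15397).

Factor: 15397 = 89 · 173.
φ(15397) = (89−1) · (173−1) = 88 · 172 = 15136.

15136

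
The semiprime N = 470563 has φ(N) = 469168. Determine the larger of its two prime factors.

827

φ(n) = (p−1)(q−1) = n − (p+q) + 1, so p + q = 470563 − 469168 + 1 = 1396.
p and q are the roots of t² − 1396t + 470563 = 0.
Discriminant: 1396² − 4·470563 = 1948816 − 1882252 = 66564; √66564 = 258.
q = (1396 − 258)/2 = 569, p = (1396 + 258)/2 = 827.
Check: 569 · 827 = 470563.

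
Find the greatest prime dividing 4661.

79

4661 = 59 · 79
79 is prime.
So 4661 = 59 · 79; the largest prime factor is 79.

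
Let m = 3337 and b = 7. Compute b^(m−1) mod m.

2028

7^1 ≡ 7 (mod 3337)
7^2 ≡ 7^2 = 49 ≡ 49 (mod 3337)
7^4 ≡ 49^2 = 2401 ≡ 2401 (mod 3337)
7^8 ≡ 2401^2 = 5764801 ≡ 1802 (mod 3337)
7^16 ≡ 1802^2 = 3247204 ≡ 303 (mod 3337)
7^32 ≡ 303^2 = 91809 ≡ 1710 (mod 3337)
7^64 ≡ 1710^2 = 2924100 ≡ 888 (mod 3337)
7^128 ≡ 888^2 = 788544 ≡ 1012 (mod 3337)
7^256 ≡ 1012^2 = 1024144 ≡ 3022 (mod 3337)
7^512 ≡ 3022^2 = 9132484 ≡ 2452 (mod 3337)
7^1024 ≡ 2452^2 = 6012304 ≡ 2367 (mod 3337)
7^2048 ≡ 2367^2 = 5602689 ≡ 3203 (mod 3337)
3336 = 2048 + 1024 + 256 + 8 in binary powers of 2.
So 7^3336 ≡ 3203 · 2367 · 3022 · 1802 ≡ 2028 (mod 3337).
Since 2028 ≠ 1, base 7 is a Fermat witness: 3337 is composite.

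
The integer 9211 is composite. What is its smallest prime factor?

9211 is odd.
Digit sum 13, not divisible by 3.
Ends in 1: not divisible by 5.
7: 9211 = 7·1315 + 6
11: 9211 = 11·837 + 4
13: 9211 = 13·708 + 7
17: 9211 = 17·541 + 14
19: 9211 = 19·484 + 15
23: 9211 = 23·400 + 11
29: 9211 = 29·317 + 18
31: 9211 = 31·297 + 4
37: 9211 = 37·248 + 35
41: 9211 = 41·224 + 27
43: 9211 = 43·214 + 9
47: 9211 = 47·195 + 46
53: 9211 = 53·173 + 42
59: 9211 = 59·156 + 7
61: 9211 = 61·151

61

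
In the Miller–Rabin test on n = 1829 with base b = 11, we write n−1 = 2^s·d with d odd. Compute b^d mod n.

1829 − 1 = 1828 = 2^2 · 457, so d = 457.
11^1 ≡ 11 (mod 1829)
11^2 ≡ 11^2 = 121 ≡ 121 (mod 1829)
11^4 ≡ 121^2 = 14641 ≡ 9 (mod 1829)
11^8 ≡ 9^2 = 81 ≡ 81 (mod 1829)
11^16 ≡ 81^2 = 6561 ≡ 1074 (mod 1829)
11^32 ≡ 1074^2 = 1153476 ≡ 1206 (mod 1829)
11^64 ≡ 1206^2 = 1454436 ≡ 381 (mod 1829)
11^128 ≡ 381^2 = 145161 ≡ 670 (mod 1829)
11^256 ≡ 670^2 = 448900 ≡ 795 (mod 1829)
457 = 256 + 128 + 64 + 8 + 1 in binary powers of 2.
So 11^457 ≡ 795 · 670 · 381 · 81 · 11 ≡ 974 (mod 1829).
Squaring chain: 974 → 1254; never reaches −1, so base 11 is a Miller–Rabin witness that 1829 is composite.

974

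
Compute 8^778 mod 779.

8^1 ≡ 8 (mod 779)
8^2 ≡ 8^2 = 64 ≡ 64 (mod 779)
8^4 ≡ 64^2 = 4096 ≡ 201 (mod 779)
8^8 ≡ 201^2 = 40401 ≡ 672 (mod 779)
8^16 ≡ 672^2 = 451584 ≡ 543 (mod 779)
8^32 ≡ 543^2 = 294849 ≡ 387 (mod 779)
8^64 ≡ 387^2 = 149769 ≡ 201 (mod 779)
8^128 ≡ 201^2 = 40401 ≡ 672 (mod 779)
8^256 ≡ 672^2 = 451584 ≡ 543 (mod 779)
8^512 ≡ 543^2 = 294849 ≡ 387 (mod 779)
778 = 512 + 256 + 8 + 2 in binary powers of 2.
So 8^778 ≡ 387 · 543 · 672 · 64 ≡ 353 (mod 779).
Since 353 ≠ 1, base 8 is a Fermat witness: 779 is composite.

353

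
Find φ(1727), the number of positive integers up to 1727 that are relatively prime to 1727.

Factor: 1727 = 11 · 157.
φ(1727) = (11−1) · (157−1) = 10 · 156 = 1560.

1560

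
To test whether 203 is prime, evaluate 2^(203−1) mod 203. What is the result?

93

2^1 ≡ 2 (mod 203)
2^2 ≡ 2^2 = 4 ≡ 4 (mod 203)
2^4 ≡ 4^2 = 16 ≡ 16 (mod 203)
2^8 ≡ 16^2 = 256 ≡ 53 (mod 203)
2^16 ≡ 53^2 = 2809 ≡ 170 (mod 203)
2^32 ≡ 170^2 = 28900 ≡ 74 (mod 203)
2^64 ≡ 74^2 = 5476 ≡ 198 (mod 203)
2^128 ≡ 198^2 = 39204 ≡ 25 (mod 203)
202 = 128 + 64 + 8 + 2 in binary powers of 2.
So 2^202 ≡ 25 · 198 · 53 · 4 ≡ 93 (mod 203).
Since 93 ≠ 1, base 2 is a Fermat witness: 203 is composite.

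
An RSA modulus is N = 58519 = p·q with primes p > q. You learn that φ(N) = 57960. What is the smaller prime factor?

139

φ(n) = (p−1)(q−1) = n − (p+q) + 1, so p + q = 58519 − 57960 + 1 = 560.
p and q are the roots of t² − 560t + 58519 = 0.
Discriminant: 560² − 4·58519 = 313600 − 234076 = 79524; √79524 = 282.
q = (560 − 282)/2 = 139, p = (560 + 282)/2 = 421.
Check: 139 · 421 = 58519.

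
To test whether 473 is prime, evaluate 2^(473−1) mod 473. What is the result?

422

2^1 ≡ 2 (mod 473)
2^2 ≡ 2^2 = 4 ≡ 4 (mod 473)
2^4 ≡ 4^2 = 16 ≡ 16 (mod 473)
2^8 ≡ 16^2 = 256 ≡ 256 (mod 473)
2^16 ≡ 256^2 = 65536 ≡ 262 (mod 473)
2^32 ≡ 262^2 = 68644 ≡ 59 (mod 473)
2^64 ≡ 59^2 = 3481 ≡ 170 (mod 473)
2^128 ≡ 170^2 = 28900 ≡ 47 (mod 473)
2^256 ≡ 47^2 = 2209 ≡ 317 (mod 473)
472 = 256 + 128 + 64 + 16 + 8 in binary powers of 2.
So 2^472 ≡ 317 · 47 · 170 · 262 · 256 ≡ 422 (mod 473).
Since 422 ≠ 1, base 2 is a Fermat witness: 473 is composite.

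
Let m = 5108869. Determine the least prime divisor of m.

5108869 is odd.
Digit sum 37, not divisible by 3.
Ends in 9: not divisible by 5.
7: 5108869 = 7·729838 + 3
11: 5108869 = 11·464442 + 7
13: 5108869 = 13·392989 + 12
17: 5108869 = 17·300521 + 12
19: 5108869 = 19·268887 + 16
23: 5108869 = 23·222124 + 17
29: 5108869 = 29·176167 + 26
31: 5108869 = 31·164802 + 7
37: 5108869 = 37·138077 + 20
41: 5108869 = 41·124606 + 23
43: 5108869 = 43·118810 + 39
47: 5108869 = 47·108699 + 16
53: 5108869 = 53·96393 + 40
59: 5108869 = 59·86591

59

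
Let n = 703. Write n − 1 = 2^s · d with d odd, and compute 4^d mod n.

628

703 − 1 = 702 = 2^1 · 351, so d = 351.
4^1 ≡ 4 (mod 703)
4^2 ≡ 4^2 = 16 ≡ 16 (mod 703)
4^4 ≡ 16^2 = 256 ≡ 256 (mod 703)
4^8 ≡ 256^2 = 65536 ≡ 157 (mod 703)
4^16 ≡ 157^2 = 24649 ≡ 44 (mod 703)
4^32 ≡ 44^2 = 1936 ≡ 530 (mod 703)
4^64 ≡ 530^2 = 280900 ≡ 403 (mod 703)
4^128 ≡ 403^2 = 162409 ≡ 16 (mod 703)
4^256 ≡ 16^2 = 256 ≡ 256 (mod 703)
351 = 256 + 64 + 16 + 8 + 4 + 2 + 1 in binary powers of 2.
So 4^351 ≡ 256 · 403 · 44 · 157 · 256 · 16 · 4 ≡ 628 (mod 703).
Squaring chain: 628; never reaches −1, so base 4 is a Miller–Rabin witness that 703 is composite.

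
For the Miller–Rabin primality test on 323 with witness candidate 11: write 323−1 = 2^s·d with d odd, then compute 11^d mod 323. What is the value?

45

323 − 1 = 322 = 2^1 · 161, so d = 161.
11^1 ≡ 11 (mod 323)
11^2 ≡ 11^2 = 121 ≡ 121 (mod 323)
11^4 ≡ 121^2 = 14641 ≡ 106 (mod 323)
11^8 ≡ 106^2 = 11236 ≡ 254 (mod 323)
11^16 ≡ 254^2 = 64516 ≡ 239 (mod 323)
11^32 ≡ 239^2 = 57121 ≡ 273 (mod 323)
11^64 ≡ 273^2 = 74529 ≡ 239 (mod 323)
11^128 ≡ 239^2 = 57121 ≡ 273 (mod 323)
161 = 128 + 32 + 1 in binary powers of 2.
So 11^161 ≡ 273 · 273 · 11 ≡ 45 (mod 323).
Squaring chain: 45; never reaches −1, so base 11 is a Miller–Rabin witness that 323 is composite.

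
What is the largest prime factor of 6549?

6549 = 3 · 2183
2183 = 37 · 59
59 is prime.
So 6549 = 3 · 37 · 59; the largest prime factor is 59.

59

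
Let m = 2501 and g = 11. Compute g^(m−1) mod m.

11^1 ≡ 11 (mod 2501)
11^2 ≡ 11^2 = 121 ≡ 121 (mod 2501)
11^4 ≡ 121^2 = 14641 ≡ 2136 (mod 2501)
11^8 ≡ 2136^2 = 4562496 ≡ 672 (mod 2501)
11^16 ≡ 672^2 = 451584 ≡ 1404 (mod 2501)
11^32 ≡ 1404^2 = 1971216 ≡ 428 (mod 2501)
11^64 ≡ 428^2 = 183184 ≡ 611 (mod 2501)
11^128 ≡ 611^2 = 373321 ≡ 672 (mod 2501)
11^256 ≡ 672^2 = 451584 ≡ 1404 (mod 2501)
11^512 ≡ 1404^2 = 1971216 ≡ 428 (mod 2501)
11^1024 ≡ 428^2 = 183184 ≡ 611 (mod 2501)
11^2048 ≡ 611^2 = 373321 ≡ 672 (mod 2501)
2500 = 2048 + 256 + 128 + 64 + 4 in binary powers of 2.
So 11^2500 ≡ 672 · 1404 · 672 · 611 · 2136 ≡ 245 (mod 2501).
Since 245 ≠ 1, base 11 is a Fermat witness: 2501 is composite.

245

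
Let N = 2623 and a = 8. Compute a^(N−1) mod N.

613

8^1 ≡ 8 (mod 2623)
8^2 ≡ 8^2 = 64 ≡ 64 (mod 2623)
8^4 ≡ 64^2 = 4096 ≡ 1473 (mod 2623)
8^8 ≡ 1473^2 = 2169729 ≡ 508 (mod 2623)
8^16 ≡ 508^2 = 258064 ≡ 1010 (mod 2623)
8^32 ≡ 1010^2 = 1020100 ≡ 2376 (mod 2623)
8^64 ≡ 2376^2 = 5645376 ≡ 680 (mod 2623)
8^128 ≡ 680^2 = 462400 ≡ 752 (mod 2623)
8^256 ≡ 752^2 = 565504 ≡ 1559 (mod 2623)
8^512 ≡ 1559^2 = 2430481 ≡ 1583 (mod 2623)
8^1024 ≡ 1583^2 = 2505889 ≡ 924 (mod 2623)
8^2048 ≡ 924^2 = 853776 ≡ 1301 (mod 2623)
2622 = 2048 + 512 + 32 + 16 + 8 + 4 + 2 in binary powers of 2.
So 8^2622 ≡ 1301 · 1583 · 2376 · 1010 · 508 · 1473 · 64 ≡ 613 (mod 2623).
Since 613 ≠ 1, base 8 is a Fermat witness: 2623 is composite.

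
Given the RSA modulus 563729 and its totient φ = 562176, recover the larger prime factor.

φ(n) = (p−1)(q−1) = n − (p+q) + 1, so p + q = 563729 − 562176 + 1 = 1554.
p and q are the roots of t² − 1554t + 563729 = 0.
Discriminant: 1554² − 4·563729 = 2414916 − 2254916 = 160000; √160000 = 400.
q = (1554 − 400)/2 = 577, p = (1554 + 400)/2 = 977.
Check: 577 · 977 = 563729.

977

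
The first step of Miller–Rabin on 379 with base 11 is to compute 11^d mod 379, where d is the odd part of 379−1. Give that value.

378

379 − 1 = 378 = 2^1 · 189, so d = 189.
11^1 ≡ 11 (mod 379)
11^2 ≡ 11^2 = 121 ≡ 121 (mod 379)
11^4 ≡ 121^2 = 14641 ≡ 239 (mod 379)
11^8 ≡ 239^2 = 57121 ≡ 271 (mod 379)
11^16 ≡ 271^2 = 73441 ≡ 294 (mod 379)
11^32 ≡ 294^2 = 86436 ≡ 24 (mod 379)
11^64 ≡ 24^2 = 576 ≡ 197 (mod 379)
11^128 ≡ 197^2 = 38809 ≡ 151 (mod 379)
189 = 128 + 32 + 16 + 8 + 4 + 1 in binary powers of 2.
So 11^189 ≡ 151 · 24 · 294 · 271 · 239 · 11 ≡ 378 (mod 379).
Since 11^d ≡ 378 (mod 379), base 11 does not prove 379 composite.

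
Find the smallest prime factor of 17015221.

71

17015221 is odd.
Digit sum 19, not divisible by 3.
Ends in 1: not divisible by 5.
7: 17015221 = 7·2430745 + 6
11: 17015221 = 11·1546838 + 3
13: 17015221 = 13·1308863 + 2
17: 17015221 = 17·1000895 + 6
19: 17015221 = 19·895537 + 18
23: 17015221 = 23·739792 + 5
29: 17015221 = 29·586731 + 22
31: 17015221 = 31·548878 + 3
37: 17015221 = 37·459870 + 31
41: 17015221 = 41·415005 + 16
43: 17015221 = 43·395702 + 35
47: 17015221 = 47·362025 + 46
53: 17015221 = 53·321041 + 48
59: 17015221 = 59·288393 + 34
61: 17015221 = 61·278938 + 3
67: 17015221 = 67·253958 + 35
71: 17015221 = 71·239651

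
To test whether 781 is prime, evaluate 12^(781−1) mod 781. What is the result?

529

12^1 ≡ 12 (mod 781)
12^2 ≡ 12^2 = 144 ≡ 144 (mod 781)
12^4 ≡ 144^2 = 20736 ≡ 430 (mod 781)
12^8 ≡ 430^2 = 184900 ≡ 584 (mod 781)
12^16 ≡ 584^2 = 341056 ≡ 540 (mod 781)
12^32 ≡ 540^2 = 291600 ≡ 287 (mod 781)
12^64 ≡ 287^2 = 82369 ≡ 364 (mod 781)
12^128 ≡ 364^2 = 132496 ≡ 507 (mod 781)
12^256 ≡ 507^2 = 257049 ≡ 100 (mod 781)
12^512 ≡ 100^2 = 10000 ≡ 628 (mod 781)
780 = 512 + 256 + 8 + 4 in binary powers of 2.
So 12^780 ≡ 628 · 100 · 584 · 430 ≡ 529 (mod 781).
Since 529 ≠ 1, base 12 is a Fermat witness: 781 is composite.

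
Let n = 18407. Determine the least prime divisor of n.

79

18407 is odd.
Digit sum 20, not divisible by 3.
Ends in 7: not divisible by 5.
7: 18407 = 7·2629 + 4
11: 18407 = 11·1673 + 4
13: 18407 = 13·1415 + 12
17: 18407 = 17·1082 + 13
19: 18407 = 19·968 + 15
23: 18407 = 23·800 + 7
29: 18407 = 29·634 + 21
31: 18407 = 31·593 + 24
37: 18407 = 37·497 + 18
41: 18407 = 41·448 + 39
43: 18407 = 43·428 + 3
47: 18407 = 47·391 + 30
53: 18407 = 53·347 + 16
59: 18407 = 59·311 + 58
61: 18407 = 61·301 + 46
67: 18407 = 67·274 + 49
71: 18407 = 71·259 + 18
73: 18407 = 73·252 + 11
79: 18407 = 79·233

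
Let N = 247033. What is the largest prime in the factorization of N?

247033 = 53 · 4661
4661 = 59 · 79
79 is prime.
So 247033 = 53 · 59 · 79; the largest prime factor is 79.

79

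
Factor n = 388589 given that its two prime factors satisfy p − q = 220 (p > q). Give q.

Since p = q + 220, we have 388589 = q(q + 220), so q² + 220q − 388589 = 0.
Discriminant: 220² + 4·388589 = 48400 + 1554356 = 1602756; √1602756 = 1266.
q = (−220 + 1266)/2 = 523, and p = q + 220 = 743.
Check: 523 · 743 = 388589.

523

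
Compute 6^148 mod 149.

1

6^1 ≡ 6 (mod 149)
6^2 ≡ 6^2 = 36 ≡ 36 (mod 149)
6^4 ≡ 36^2 = 1296 ≡ 104 (mod 149)
6^8 ≡ 104^2 = 10816 ≡ 88 (mod 149)
6^16 ≡ 88^2 = 7744 ≡ 145 (mod 149)
6^32 ≡ 145^2 = 21025 ≡ 16 (mod 149)
6^64 ≡ 16^2 = 256 ≡ 107 (mod 149)
6^128 ≡ 107^2 = 11449 ≡ 125 (mod 149)
148 = 128 + 16 + 4 in binary powers of 2.
So 6^148 ≡ 125 · 145 · 104 ≡ 1 (mod 149).
Since the result is 1, base 6 gives no evidence that 149 is composite.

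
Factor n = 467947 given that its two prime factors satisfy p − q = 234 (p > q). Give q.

577

Since p = q + 234, we have 467947 = q(q + 234), so q² + 234q − 467947 = 0.
Discriminant: 234² + 4·467947 = 54756 + 1871788 = 1926544; √1926544 = 1388.
q = (−234 + 1388)/2 = 577, and p = q + 234 = 811.
Check: 577 · 811 = 467947.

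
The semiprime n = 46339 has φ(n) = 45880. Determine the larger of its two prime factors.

φ(n) = (p−1)(q−1) = n − (p+q) + 1, so p + q = 46339 − 45880 + 1 = 460.
p and q are the roots of t² − 460t + 46339 = 0.
Discriminant: 460² − 4·46339 = 211600 − 185356 = 26244; √26244 = 162.
q = (460 − 162)/2 = 149, p = (460 + 162)/2 = 311.
Check: 149 · 311 = 46339.

311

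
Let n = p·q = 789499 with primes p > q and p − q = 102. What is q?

Since p = q + 102, we have 789499 = q(q + 102), so q² + 102q − 789499 = 0.
Discriminant: 102² + 4·789499 = 10404 + 3157996 = 3168400; √3168400 = 1780.
q = (−102 + 1780)/2 = 839, and p = q + 102 = 941.
Check: 839 · 941 = 789499.

839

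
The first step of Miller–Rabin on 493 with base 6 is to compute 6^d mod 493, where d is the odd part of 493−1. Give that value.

493 − 1 = 492 = 2^2 · 123, so d = 123.
6^1 ≡ 6 (mod 493)
6^2 ≡ 6^2 = 36 ≡ 36 (mod 493)
6^4 ≡ 36^2 = 1296 ≡ 310 (mod 493)
6^8 ≡ 310^2 = 96100 ≡ 458 (mod 493)
6^16 ≡ 458^2 = 209764 ≡ 239 (mod 493)
6^32 ≡ 239^2 = 57121 ≡ 426 (mod 493)
6^64 ≡ 426^2 = 181476 ≡ 52 (mod 493)
123 = 64 + 32 + 16 + 8 + 2 + 1 in binary powers of 2.
So 6^123 ≡ 52 · 426 · 239 · 458 · 36 · 6 ≡ 328 (mod 493).
Squaring chain: 328 → 110; never reaches −1, so base 6 is a Miller–Rabin witness that 493 is composite.

328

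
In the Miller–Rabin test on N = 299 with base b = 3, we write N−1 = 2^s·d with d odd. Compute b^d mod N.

269

299 − 1 = 298 = 2^1 · 149, so d = 149.
3^1 ≡ 3 (mod 299)
3^2 ≡ 3^2 = 9 ≡ 9 (mod 299)
3^4 ≡ 9^2 = 81 ≡ 81 (mod 299)
3^8 ≡ 81^2 = 6561 ≡ 282 (mod 299)
3^16 ≡ 282^2 = 79524 ≡ 289 (mod 299)
3^32 ≡ 289^2 = 83521 ≡ 100 (mod 299)
3^64 ≡ 100^2 = 10000 ≡ 133 (mod 299)
3^128 ≡ 133^2 = 17689 ≡ 48 (mod 299)
149 = 128 + 16 + 4 + 1 in binary powers of 2.
So 3^149 ≡ 48 · 289 · 81 · 3 ≡ 269 (mod 299).
Squaring chain: 269; never reaches −1, so base 3 is a Miller–Rabin witness that 299 is composite.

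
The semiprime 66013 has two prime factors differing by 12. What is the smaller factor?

251

Since p = q + 12, we have 66013 = q(q + 12), so q² + 12q − 66013 = 0.
Discriminant: 12² + 4·66013 = 144 + 264052 = 264196; √264196 = 514.
q = (−12 + 514)/2 = 251, and p = q + 12 = 263.
Check: 251 · 263 = 66013.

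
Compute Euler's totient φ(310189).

278640

Factor: 310189 = 11 · 163 · 173.
φ(310189) = (11−1) · (163−1) · (173−1) = 10 · 162 · 172 = 278640.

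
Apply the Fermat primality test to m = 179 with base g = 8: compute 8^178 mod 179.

8^1 ≡ 8 (mod 179)
8^2 ≡ 8^2 = 64 ≡ 64 (mod 179)
8^4 ≡ 64^2 = 4096 ≡ 158 (mod 179)
8^8 ≡ 158^2 = 24964 ≡ 83 (mod 179)
8^16 ≡ 83^2 = 6889 ≡ 87 (mod 179)
8^32 ≡ 87^2 = 7569 ≡ 51 (mod 179)
8^64 ≡ 51^2 = 2601 ≡ 95 (mod 179)
8^128 ≡ 95^2 = 9025 ≡ 75 (mod 179)
178 = 128 + 32 + 16 + 2 in binary powers of 2.
So 8^178 ≡ 75 · 51 · 87 · 64 ≡ 1 (mod 179).
Since the result is 1, base 8 gives no evidence that 179 is composite.

1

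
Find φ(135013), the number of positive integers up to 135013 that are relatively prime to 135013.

126720

Factor: 135013 = 37 · 41 · 89.
φ(135013) = (37−1) · (41−1) · (89−1) = 36 · 40 · 88 = 126720.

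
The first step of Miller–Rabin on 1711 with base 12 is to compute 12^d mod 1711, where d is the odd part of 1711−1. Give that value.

1711 − 1 = 1710 = 2^1 · 855, so d = 855.
12^1 ≡ 12 (mod 1711)
12^2 ≡ 12^2 = 144 ≡ 144 (mod 1711)
12^4 ≡ 144^2 = 20736 ≡ 204 (mod 1711)
12^8 ≡ 204^2 = 41616 ≡ 552 (mod 1711)
12^16 ≡ 552^2 = 304704 ≡ 146 (mod 1711)
12^32 ≡ 146^2 = 21316 ≡ 784 (mod 1711)
12^64 ≡ 784^2 = 614656 ≡ 407 (mod 1711)
12^128 ≡ 407^2 = 165649 ≡ 1393 (mod 1711)
12^256 ≡ 1393^2 = 1940449 ≡ 175 (mod 1711)
12^512 ≡ 175^2 = 30625 ≡ 1538 (mod 1711)
855 = 512 + 256 + 64 + 16 + 4 + 2 + 1 in binary powers of 2.
So 12^855 ≡ 1538 · 175 · 407 · 146 · 204 · 144 · 12 ≡ 1467 (mod 1711).
Squaring chain: 1467; never reaches −1, so base 12 is a Miller–Rabin witness that 1711 is composite.

1467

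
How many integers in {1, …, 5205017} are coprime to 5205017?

Factor: 5205017 = 149 · 181 · 193.
φ(5205017) = (149−1) · (181−1) · (193−1) = 148 · 180 · 192 = 5114880.

5114880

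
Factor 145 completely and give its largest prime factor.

145 = 5 · 29
29 is prime.
So 145 = 5 · 29; the largest prime factor is 29.

29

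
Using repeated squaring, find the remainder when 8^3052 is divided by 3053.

2581

8^1 ≡ 8 (mod 3053)
8^2 ≡ 8^2 = 64 ≡ 64 (mod 3053)
8^4 ≡ 64^2 = 4096 ≡ 1043 (mod 3053)
8^8 ≡ 1043^2 = 1087849 ≡ 981 (mod 3053)
8^16 ≡ 981^2 = 962361 ≡ 666 (mod 3053)
8^32 ≡ 666^2 = 443556 ≡ 871 (mod 3053)
8^64 ≡ 871^2 = 758641 ≡ 1497 (mod 3053)
8^128 ≡ 1497^2 = 2241009 ≡ 107 (mod 3053)
8^256 ≡ 107^2 = 11449 ≡ 2290 (mod 3053)
8^512 ≡ 2290^2 = 5244100 ≡ 2099 (mod 3053)
8^1024 ≡ 2099^2 = 4405801 ≡ 322 (mod 3053)
8^2048 ≡ 322^2 = 103684 ≡ 2935 (mod 3053)
3052 = 2048 + 512 + 256 + 128 + 64 + 32 + 8 + 4 in binary powers of 2.
So 8^3052 ≡ 2935 · 2099 · 2290 · 107 · 1497 · 871 · 981 · 1043 ≡ 2581 (mod 3053).
Since 2581 ≠ 1, base 8 is a Fermat witness: 3053 is composite.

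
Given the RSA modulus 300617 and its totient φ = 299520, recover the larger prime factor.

577

φ(n) = (p−1)(q−1) = n − (p+q) + 1, so p + q = 300617 − 299520 + 1 = 1098.
p and q are the roots of t² − 1098t + 300617 = 0.
Discriminant: 1098² − 4·300617 = 1205604 − 1202468 = 3136; √3136 = 56.
q = (1098 − 56)/2 = 521, p = (1098 + 56)/2 = 577.
Check: 521 · 577 = 300617.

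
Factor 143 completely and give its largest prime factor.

13

143 = 11 · 13
13 is prime.
So 143 = 11 · 13; the largest prime factor is 13.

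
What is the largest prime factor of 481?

37

481 = 13 · 37
37 is prime.
So 481 = 13 · 37; the largest prime factor is 37.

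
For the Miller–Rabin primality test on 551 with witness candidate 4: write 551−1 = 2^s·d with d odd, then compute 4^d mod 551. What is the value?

245

551 − 1 = 550 = 2^1 · 275, so d = 275.
4^1 ≡ 4 (mod 551)
4^2 ≡ 4^2 = 16 ≡ 16 (mod 551)
4^4 ≡ 16^2 = 256 ≡ 256 (mod 551)
4^8 ≡ 256^2 = 65536 ≡ 518 (mod 551)
4^16 ≡ 518^2 = 268324 ≡ 538 (mod 551)
4^32 ≡ 538^2 = 289444 ≡ 169 (mod 551)
4^64 ≡ 169^2 = 28561 ≡ 460 (mod 551)
4^128 ≡ 460^2 = 211600 ≡ 16 (mod 551)
4^256 ≡ 16^2 = 256 ≡ 256 (mod 551)
275 = 256 + 16 + 2 + 1 in binary powers of 2.
So 4^275 ≡ 256 · 538 · 16 · 4 ≡ 245 (mod 551).
Squaring chain: 245; never reaches −1, so base 4 is a Miller–Rabin witness that 551 is composite.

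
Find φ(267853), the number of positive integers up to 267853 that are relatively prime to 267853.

253920

Factor: 267853 = 41 · 47 · 139.
φ(267853) = (41−1) · (47−1) · (139−1) = 40 · 46 · 138 = 253920.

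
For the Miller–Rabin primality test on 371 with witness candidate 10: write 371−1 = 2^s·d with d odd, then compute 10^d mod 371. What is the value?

152

371 − 1 = 370 = 2^1 · 185, so d = 185.
10^1 ≡ 10 (mod 371)
10^2 ≡ 10^2 = 100 ≡ 100 (mod 371)
10^4 ≡ 100^2 = 10000 ≡ 354 (mod 371)
10^8 ≡ 354^2 = 125316 ≡ 289 (mod 371)
10^16 ≡ 289^2 = 83521 ≡ 46 (mod 371)
10^32 ≡ 46^2 = 2116 ≡ 261 (mod 371)
10^64 ≡ 261^2 = 68121 ≡ 228 (mod 371)
10^128 ≡ 228^2 = 51984 ≡ 44 (mod 371)
185 = 128 + 32 + 16 + 8 + 1 in binary powers of 2.
So 10^185 ≡ 44 · 261 · 46 · 289 · 10 ≡ 152 (mod 371).
Squaring chain: 152; never reaches −1, so base 10 is a Miller–Rabin witness that 371 is composite.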